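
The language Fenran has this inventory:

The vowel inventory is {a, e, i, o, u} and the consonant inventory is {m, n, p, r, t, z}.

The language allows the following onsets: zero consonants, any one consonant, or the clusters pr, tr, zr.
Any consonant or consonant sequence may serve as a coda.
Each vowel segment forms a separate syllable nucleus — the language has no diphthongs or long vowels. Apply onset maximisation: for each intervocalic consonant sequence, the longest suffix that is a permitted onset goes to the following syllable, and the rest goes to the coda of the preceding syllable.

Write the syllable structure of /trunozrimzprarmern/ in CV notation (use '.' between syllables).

CCV.CV.CCVCC.CCVC.CVCC

Nuclei (vowels): u, o, i, a, e → 5 syllables.
Between /u/ (V1) and /o/ (V2): just /n/ — single C goes to the following onset.
Between /o/ (V2) and /i/ (V3): /zr/ — entire cluster is a permitted onset → onset /zr/, coda ∅.
Between /i/ (V3) and /a/ (V4): /mzpr/; trying suffixes from longest down, /pr/ is the first permitted one, so coda /mz/ | onset /pr/.
Between /a/ (V4) and /e/ (V5): cluster /rm/ — the longest permitted-onset suffix is /m/; onset = /m/, preceding coda = /r/.
Putting it together: tru.no.zrimz.prar.mern.
Mapping each syllable to C/V: /tru/ → CCV, /no/ → CV, /zrimz/ → CCVCC, /prar/ → CCVC, /mern/ → CVCC.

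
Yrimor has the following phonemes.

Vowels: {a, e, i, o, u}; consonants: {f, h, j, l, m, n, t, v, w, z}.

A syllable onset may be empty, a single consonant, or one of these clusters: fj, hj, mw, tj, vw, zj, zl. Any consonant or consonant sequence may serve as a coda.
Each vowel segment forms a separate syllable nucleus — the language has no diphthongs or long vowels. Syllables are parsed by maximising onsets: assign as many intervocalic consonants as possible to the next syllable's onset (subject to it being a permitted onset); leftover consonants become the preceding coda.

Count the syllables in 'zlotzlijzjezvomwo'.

Nuclei (vowels): o, i, e, o, o → 5 syllables.

5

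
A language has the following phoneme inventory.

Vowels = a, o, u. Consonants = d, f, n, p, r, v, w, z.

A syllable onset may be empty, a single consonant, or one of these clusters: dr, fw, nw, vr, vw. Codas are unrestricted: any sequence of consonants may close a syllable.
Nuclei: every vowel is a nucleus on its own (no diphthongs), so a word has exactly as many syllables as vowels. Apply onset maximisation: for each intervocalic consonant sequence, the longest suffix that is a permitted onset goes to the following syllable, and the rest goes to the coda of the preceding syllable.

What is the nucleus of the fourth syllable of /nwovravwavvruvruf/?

The vowels are o, a, a, u, u — 5 nuclei, so 5 syllables.
The fourth nucleus (vowel 4 from the left) is /u/.

u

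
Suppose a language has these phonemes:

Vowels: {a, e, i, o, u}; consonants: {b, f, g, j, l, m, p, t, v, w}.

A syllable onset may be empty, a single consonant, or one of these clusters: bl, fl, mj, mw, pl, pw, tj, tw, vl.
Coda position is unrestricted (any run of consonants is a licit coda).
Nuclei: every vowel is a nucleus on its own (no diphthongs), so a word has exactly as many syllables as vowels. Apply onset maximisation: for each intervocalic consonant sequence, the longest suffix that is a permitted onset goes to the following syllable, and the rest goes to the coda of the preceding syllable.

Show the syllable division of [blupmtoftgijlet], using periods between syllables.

Vowels present: u, o, i, e; each is a nucleus, giving 4 syllables.
σ1/σ2 boundary: cluster /pmt/ — the longest permitted-onset suffix is /t/; onset = /t/, preceding coda = /pm/.
σ2/σ3 boundary: /ftg/ splits as /ft/ + /g/ (/g/ is the longest suffix that is a licit onset).
σ3/σ4 boundary: cluster /jl/ — the longest permitted-onset suffix is /l/; onset = /l/, preceding coda = /j/.

blupm.toft.gij.let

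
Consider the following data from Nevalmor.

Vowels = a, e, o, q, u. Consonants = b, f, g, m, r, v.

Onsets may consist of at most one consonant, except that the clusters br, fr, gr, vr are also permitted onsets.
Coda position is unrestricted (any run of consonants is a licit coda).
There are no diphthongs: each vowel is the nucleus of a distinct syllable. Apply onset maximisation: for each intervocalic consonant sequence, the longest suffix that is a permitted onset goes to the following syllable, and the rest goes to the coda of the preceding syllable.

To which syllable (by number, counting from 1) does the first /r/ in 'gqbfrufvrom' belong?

2

The vowels are q, u, o — 3 nuclei, so 3 syllables.
V1 /q/ – V2 /u/: cluster /bfr/ — the longest permitted-onset suffix is /fr/; onset = /fr/, preceding coda = /b/.
V2 /u/ – V3 /o/: cluster /fvr/ — the longest permitted-onset suffix is /vr/; onset = /vr/, preceding coda = /f/.
Result: gqb.fruf.vrom.
The first /r/ is in the onset of syllable 2 (/fruf/).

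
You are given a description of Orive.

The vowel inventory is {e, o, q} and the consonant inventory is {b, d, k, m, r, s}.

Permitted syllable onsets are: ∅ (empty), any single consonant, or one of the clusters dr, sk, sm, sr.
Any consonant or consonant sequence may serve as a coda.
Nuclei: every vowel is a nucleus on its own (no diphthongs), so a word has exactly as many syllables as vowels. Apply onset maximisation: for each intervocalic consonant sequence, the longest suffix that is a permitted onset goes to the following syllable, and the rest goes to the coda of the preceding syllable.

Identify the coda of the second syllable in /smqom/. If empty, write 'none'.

Vowels present: q, o; each is a nucleus, giving 2 syllables.
σ1/σ2 boundary: hiatus — the boundary sits between the two vowels.
Putting it together: smq.om.
Syllable 2 is /om/: onset ∅, nucleus /o/, coda /m/.

m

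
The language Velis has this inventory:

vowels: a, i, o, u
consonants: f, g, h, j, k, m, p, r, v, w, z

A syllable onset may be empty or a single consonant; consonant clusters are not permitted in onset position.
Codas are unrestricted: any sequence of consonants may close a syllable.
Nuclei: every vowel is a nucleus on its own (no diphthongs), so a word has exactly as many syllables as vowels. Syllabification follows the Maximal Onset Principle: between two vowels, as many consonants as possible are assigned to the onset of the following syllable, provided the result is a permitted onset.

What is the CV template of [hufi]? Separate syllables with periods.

CV.CV

Nuclei (vowels): u, i → 2 syllables.
/u…i/ gap (V1→V2): /f/ → onset of the next syllable (single consonants are always licit onsets).
So the parse is hu.fi.
Mapping each syllable to C/V: /hu/ → CV, /fi/ → CV.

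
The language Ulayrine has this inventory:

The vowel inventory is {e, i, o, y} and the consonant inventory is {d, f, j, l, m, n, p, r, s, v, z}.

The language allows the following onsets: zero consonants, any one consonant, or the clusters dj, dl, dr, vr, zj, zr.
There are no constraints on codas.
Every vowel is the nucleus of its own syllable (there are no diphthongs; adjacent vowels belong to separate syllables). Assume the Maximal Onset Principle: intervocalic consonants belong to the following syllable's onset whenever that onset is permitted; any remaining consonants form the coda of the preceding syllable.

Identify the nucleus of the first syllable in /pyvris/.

y

Vowels present: y, i; each is a nucleus, giving 2 syllables.
The first nucleus (vowel 1 from the left) is /y/.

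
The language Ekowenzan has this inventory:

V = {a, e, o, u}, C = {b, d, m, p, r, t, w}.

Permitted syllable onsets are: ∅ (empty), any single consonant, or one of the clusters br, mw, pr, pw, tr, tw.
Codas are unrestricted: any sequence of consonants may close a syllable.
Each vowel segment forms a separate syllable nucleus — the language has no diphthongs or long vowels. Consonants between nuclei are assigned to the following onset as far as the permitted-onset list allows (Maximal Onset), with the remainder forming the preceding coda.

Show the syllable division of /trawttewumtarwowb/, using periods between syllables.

Nuclei (vowels): a, e, u, a, o → 5 syllables.
σ1/σ2 boundary: /wtt/ splits as /wt/ + /t/ (/t/ is the longest suffix that is a licit onset).
σ2/σ3 boundary: /w/ → onset of the next syllable (single consonants are always licit onsets).
σ3/σ4 boundary: cluster /mt/ — the longest permitted-onset suffix is /t/; onset = /t/, preceding coda = /m/.
σ4/σ5 boundary: /rw/ splits as /r/ + /w/ (/w/ is the longest suffix that is a licit onset).

trawt.te.wum.tar.wowb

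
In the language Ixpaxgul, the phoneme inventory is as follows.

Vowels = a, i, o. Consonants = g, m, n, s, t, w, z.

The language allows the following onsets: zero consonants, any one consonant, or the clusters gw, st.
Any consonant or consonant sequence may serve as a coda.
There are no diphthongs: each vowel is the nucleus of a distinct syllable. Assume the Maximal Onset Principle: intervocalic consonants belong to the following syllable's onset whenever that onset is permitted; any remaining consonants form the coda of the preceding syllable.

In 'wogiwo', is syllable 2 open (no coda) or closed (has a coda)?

open

Nuclei (vowels): o, i, o → 3 syllables.
V1 /o/ – V2 /i/: just /g/ — single C goes to the following onset.
V2 /i/ – V3 /o/: /w/ → onset of the next syllable (single consonants are always licit onsets).
Putting it together: wo.gi.wo.
Syllable 2 is /gi/; it ends in its nucleus with no coda, so it is open.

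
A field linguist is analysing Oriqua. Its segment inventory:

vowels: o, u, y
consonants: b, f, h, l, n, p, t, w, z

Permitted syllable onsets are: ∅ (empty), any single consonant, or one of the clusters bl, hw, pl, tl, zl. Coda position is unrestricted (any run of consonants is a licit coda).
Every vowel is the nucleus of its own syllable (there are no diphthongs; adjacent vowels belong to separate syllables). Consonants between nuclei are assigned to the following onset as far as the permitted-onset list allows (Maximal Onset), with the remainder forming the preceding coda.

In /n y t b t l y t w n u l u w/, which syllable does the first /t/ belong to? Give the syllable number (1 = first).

Nuclei (vowels): y, y, u, u → 4 syllables.
V1 /y/ – V2 /y/: /tbtl/; trying suffixes from longest down, /tl/ is the first permitted one, so coda /tb/ | onset /tl/.
V2 /y/ – V3 /u/: /twn/ — longest licit onset from the right is /n/, leaving /tw/ as coda.
V3 /u/ – V4 /u/: /l/ is a single consonant, so it becomes the next onset.
Syllabification: nytb.tlytw.nu.luw.
The first /t/ is in the coda of syllable 1 (/nytb/).

1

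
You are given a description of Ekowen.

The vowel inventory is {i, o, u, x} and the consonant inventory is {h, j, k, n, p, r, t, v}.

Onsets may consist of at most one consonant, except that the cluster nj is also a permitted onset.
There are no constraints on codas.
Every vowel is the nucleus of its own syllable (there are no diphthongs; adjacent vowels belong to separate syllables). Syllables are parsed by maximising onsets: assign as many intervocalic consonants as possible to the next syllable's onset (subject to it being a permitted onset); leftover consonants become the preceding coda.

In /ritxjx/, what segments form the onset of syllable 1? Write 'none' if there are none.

Vowels present: i, x, x; each is a nucleus, giving 3 syllables.
/i…x/ gap (V1→V2): /t/ is a single consonant, so it becomes the next onset.
/x…x/ gap (V2→V3): /j/ → onset of the next syllable (single consonants are always licit onsets).
So the parse is ri.tx.jx.
Syllable 1 is /ri/: onset /r/, nucleus /i/, coda ∅.

r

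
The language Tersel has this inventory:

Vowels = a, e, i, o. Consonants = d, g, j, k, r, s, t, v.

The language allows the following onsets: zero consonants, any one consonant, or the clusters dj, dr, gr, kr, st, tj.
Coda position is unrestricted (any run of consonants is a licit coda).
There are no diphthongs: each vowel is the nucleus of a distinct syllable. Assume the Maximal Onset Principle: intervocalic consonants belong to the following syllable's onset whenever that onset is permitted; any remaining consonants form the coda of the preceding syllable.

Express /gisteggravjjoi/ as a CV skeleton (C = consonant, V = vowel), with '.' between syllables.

Nuclei (vowels): i, e, a, o, i → 5 syllables.
Between /i/ (V1) and /e/ (V2): /st/ — entire cluster is a permitted onset → onset /st/, coda ∅.
Between /e/ (V2) and /a/ (V3): /ggr/ splits as /g/ + /gr/ (/gr/ is the longest suffix that is a licit onset).
Between /a/ (V3) and /o/ (V4): /vjj/ — longest licit onset from the right is /j/, leaving /vj/ as coda.
Between /o/ (V4) and /i/ (V5): nothing intervenes; syllable break is V.V.
Syllabification: gi.steg.gravj.jo.i.
Mapping each syllable to C/V: /gi/ → CV, /steg/ → CCVC, /gravj/ → CCVCC, /jo/ → CV, /i/ → V.

CV.CCVC.CCVCC.CV.V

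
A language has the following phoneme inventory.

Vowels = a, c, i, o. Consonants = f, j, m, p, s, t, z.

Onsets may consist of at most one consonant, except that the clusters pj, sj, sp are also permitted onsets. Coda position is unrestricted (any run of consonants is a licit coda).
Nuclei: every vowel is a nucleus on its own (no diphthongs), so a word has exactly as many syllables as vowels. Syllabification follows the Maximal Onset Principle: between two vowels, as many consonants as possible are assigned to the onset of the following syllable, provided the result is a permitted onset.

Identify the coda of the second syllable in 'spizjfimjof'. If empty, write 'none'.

Nuclei (vowels): i, i, o → 3 syllables.
Between /i/ (V1) and /i/ (V2): /zjf/; trying suffixes from longest down, /f/ is the first permitted one, so coda /zj/ | onset /f/.
Between /i/ (V2) and /o/ (V3): /mj/ — longest licit onset from the right is /j/, leaving /m/ as coda.
So the parse is spizj.fim.jof.
Syllable 2 is /fim/: onset /f/, nucleus /i/, coda /m/.

m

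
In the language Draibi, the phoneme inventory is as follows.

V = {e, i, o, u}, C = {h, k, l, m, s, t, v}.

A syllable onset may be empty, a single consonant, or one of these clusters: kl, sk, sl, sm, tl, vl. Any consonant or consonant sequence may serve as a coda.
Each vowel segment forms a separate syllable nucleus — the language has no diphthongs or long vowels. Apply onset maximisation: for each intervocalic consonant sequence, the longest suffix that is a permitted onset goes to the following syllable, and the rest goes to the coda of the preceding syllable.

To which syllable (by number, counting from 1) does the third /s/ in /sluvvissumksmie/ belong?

The vowels are u, i, u, i, e — 5 nuclei, so 5 syllables.
/u…i/ gap (V1→V2): cluster /vv/ — the longest permitted-onset suffix is /v/; onset = /v/, preceding coda = /v/.
/i…u/ gap (V2→V3): /ss/; trying suffixes from longest down, /s/ is the first permitted one, so coda /s/ | onset /s/.
/u…i/ gap (V3→V4): /mksm/ splits as /mk/ + /sm/ (/sm/ is the longest suffix that is a licit onset).
/i…e/ gap (V4→V5): no consonants, so the boundary falls immediately after /i/.
So the parse is sluv.vis.sumk.smi.e.
The third /s/ is in the onset of syllable 3 (/sumk/).

3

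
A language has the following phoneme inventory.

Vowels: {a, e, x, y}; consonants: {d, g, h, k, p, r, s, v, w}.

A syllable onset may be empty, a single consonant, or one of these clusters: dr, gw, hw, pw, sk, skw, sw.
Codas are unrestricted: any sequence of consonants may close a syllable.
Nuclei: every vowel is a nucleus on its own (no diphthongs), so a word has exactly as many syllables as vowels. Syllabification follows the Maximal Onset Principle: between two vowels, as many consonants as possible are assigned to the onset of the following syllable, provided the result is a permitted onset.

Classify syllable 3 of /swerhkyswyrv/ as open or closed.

closed

The vowels are e, y, y — 3 nuclei, so 3 syllables.
V1 /e/ – V2 /y/: cluster /rhk/ — the longest permitted-onset suffix is /k/; onset = /k/, preceding coda = /rh/.
V2 /y/ – V3 /y/: /sw/ is a licit onset in full, so it all attaches to the next syllable.
Putting it together: swerh.ky.swyrv.
Syllable 3 is /swyrv/ with coda /rv/, so it is closed.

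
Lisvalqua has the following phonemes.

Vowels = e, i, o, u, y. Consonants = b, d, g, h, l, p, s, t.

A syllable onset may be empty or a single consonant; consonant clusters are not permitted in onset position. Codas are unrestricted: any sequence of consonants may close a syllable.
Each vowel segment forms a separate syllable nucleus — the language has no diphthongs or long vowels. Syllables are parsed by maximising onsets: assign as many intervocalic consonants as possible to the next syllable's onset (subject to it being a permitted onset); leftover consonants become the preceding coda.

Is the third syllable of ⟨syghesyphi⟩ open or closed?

closed

The vowels are y, e, y, i — 4 nuclei, so 4 syllables.
/y…e/ gap (V1→V2): /gh/; trying suffixes from longest down, /h/ is the first permitted one, so coda /g/ | onset /h/.
/e…y/ gap (V2→V3): /s/ → onset of the next syllable (single consonants are always licit onsets).
/y…i/ gap (V3→V4): /ph/; trying suffixes from longest down, /h/ is the first permitted one, so coda /p/ | onset /h/.
Syllabification: syg.he.syp.hi.
Syllable 3 is /syp/ with coda /p/, so it is closed.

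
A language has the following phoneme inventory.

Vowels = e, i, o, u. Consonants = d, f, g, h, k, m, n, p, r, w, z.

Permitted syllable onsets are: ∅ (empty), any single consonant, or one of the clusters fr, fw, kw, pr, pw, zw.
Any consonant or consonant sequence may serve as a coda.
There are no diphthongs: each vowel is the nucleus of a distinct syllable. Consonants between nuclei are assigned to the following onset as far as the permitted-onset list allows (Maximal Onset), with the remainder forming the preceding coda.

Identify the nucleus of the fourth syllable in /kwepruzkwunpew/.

e

The vowels are e, u, u, e — 4 nuclei, so 4 syllables.
The fourth nucleus (vowel 4 from the left) is /e/.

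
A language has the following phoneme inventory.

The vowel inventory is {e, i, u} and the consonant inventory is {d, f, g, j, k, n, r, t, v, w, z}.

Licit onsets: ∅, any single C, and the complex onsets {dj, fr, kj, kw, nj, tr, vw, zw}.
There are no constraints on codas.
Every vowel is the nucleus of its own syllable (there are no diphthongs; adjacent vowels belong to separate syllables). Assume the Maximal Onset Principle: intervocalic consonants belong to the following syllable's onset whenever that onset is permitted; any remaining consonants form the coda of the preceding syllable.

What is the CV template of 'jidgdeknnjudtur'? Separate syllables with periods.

CVCC.CVCC.CCVC.CVC

The vowels are i, e, u, u — 4 nuclei, so 4 syllables.
Between /i/ (V1) and /e/ (V2): /dgd/; trying suffixes from longest down, /d/ is the first permitted one, so coda /dg/ | onset /d/.
Between /e/ (V2) and /u/ (V3): cluster /knnj/ — the longest permitted-onset suffix is /nj/; onset = /nj/, preceding coda = /kn/.
Between /u/ (V3) and /u/ (V4): /dt/ — longest licit onset from the right is /t/, leaving /d/ as coda.
So the parse is jidg.dekn.njud.tur.
Mapping each syllable to C/V: /jidg/ → CVCC, /dekn/ → CVCC, /njud/ → CCVC, /tur/ → CVC.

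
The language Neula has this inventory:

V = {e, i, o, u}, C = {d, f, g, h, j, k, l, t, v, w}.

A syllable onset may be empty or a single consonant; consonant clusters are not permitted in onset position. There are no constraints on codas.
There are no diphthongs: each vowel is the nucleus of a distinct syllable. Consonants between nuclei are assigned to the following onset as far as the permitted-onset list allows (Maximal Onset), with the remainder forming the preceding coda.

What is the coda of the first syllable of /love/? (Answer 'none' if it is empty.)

none

Nuclei (vowels): o, e → 2 syllables.
σ1/σ2 boundary: /v/ is a single consonant, so it becomes the next onset.
Result: lo.ve.
Syllable 1 is /lo/: onset /l/, nucleus /o/, coda ∅.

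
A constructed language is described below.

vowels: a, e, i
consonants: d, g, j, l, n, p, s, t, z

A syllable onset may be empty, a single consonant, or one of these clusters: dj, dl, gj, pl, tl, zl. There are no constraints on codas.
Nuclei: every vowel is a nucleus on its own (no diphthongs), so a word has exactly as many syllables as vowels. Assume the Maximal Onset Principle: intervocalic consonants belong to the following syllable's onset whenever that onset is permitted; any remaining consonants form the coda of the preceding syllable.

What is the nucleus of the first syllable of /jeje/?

The vowels are e, e — 2 nuclei, so 2 syllables.
The first nucleus (vowel 1 from the left) is /e/.

e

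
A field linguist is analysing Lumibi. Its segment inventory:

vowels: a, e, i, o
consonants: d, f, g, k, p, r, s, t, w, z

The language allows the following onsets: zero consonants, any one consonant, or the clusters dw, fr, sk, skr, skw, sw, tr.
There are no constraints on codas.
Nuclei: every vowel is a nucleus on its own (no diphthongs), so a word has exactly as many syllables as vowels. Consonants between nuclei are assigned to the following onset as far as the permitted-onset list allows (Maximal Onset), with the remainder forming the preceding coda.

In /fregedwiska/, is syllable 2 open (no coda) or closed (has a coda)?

The vowels are e, e, i, a — 4 nuclei, so 4 syllables.
/e…e/ gap (V1→V2): /g/ → onset of the next syllable (single consonants are always licit onsets).
/e…i/ gap (V2→V3): /dw/ is a licit onset in full, so it all attaches to the next syllable.
/i…a/ gap (V3→V4): cluster /sk/ — /sk/ is itself a permitted onset, so the whole cluster goes right; preceding coda = ∅.
Syllabification: fre.ge.dwi.ska.
Syllable 2 is /ge/; it ends in its nucleus with no coda, so it is open.

open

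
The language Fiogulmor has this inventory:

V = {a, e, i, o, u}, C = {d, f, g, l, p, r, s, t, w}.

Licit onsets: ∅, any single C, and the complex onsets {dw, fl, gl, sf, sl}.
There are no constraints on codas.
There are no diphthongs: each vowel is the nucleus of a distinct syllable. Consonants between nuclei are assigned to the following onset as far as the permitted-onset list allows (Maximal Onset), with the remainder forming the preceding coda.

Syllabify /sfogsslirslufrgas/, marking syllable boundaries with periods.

The vowels are o, i, u, a — 4 nuclei, so 4 syllables.
Between /o/ (V1) and /i/ (V2): /gssl/ splits as /gs/ + /sl/ (/sl/ is the longest suffix that is a licit onset).
Between /i/ (V2) and /u/ (V3): /rsl/ splits as /r/ + /sl/ (/sl/ is the longest suffix that is a licit onset).
Between /u/ (V3) and /a/ (V4): /frg/ — longest licit onset from the right is /g/, leaving /fr/ as coda.

sfogs.slir.slufr.gas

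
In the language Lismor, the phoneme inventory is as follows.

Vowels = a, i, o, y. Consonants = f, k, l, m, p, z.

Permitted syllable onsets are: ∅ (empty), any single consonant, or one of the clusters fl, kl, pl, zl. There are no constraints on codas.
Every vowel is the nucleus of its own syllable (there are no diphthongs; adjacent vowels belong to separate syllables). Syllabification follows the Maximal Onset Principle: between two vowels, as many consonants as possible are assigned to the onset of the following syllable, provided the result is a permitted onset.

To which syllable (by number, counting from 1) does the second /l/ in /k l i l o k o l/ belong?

Vowels present: i, o, o; each is a nucleus, giving 3 syllables.
σ1/σ2 boundary: /l/ is a single consonant, so it becomes the next onset.
σ2/σ3 boundary: /k/ is a single consonant, so it becomes the next onset.
Putting it together: kli.lo.kol.
The second /l/ is in the onset of syllable 2 (/lo/).

2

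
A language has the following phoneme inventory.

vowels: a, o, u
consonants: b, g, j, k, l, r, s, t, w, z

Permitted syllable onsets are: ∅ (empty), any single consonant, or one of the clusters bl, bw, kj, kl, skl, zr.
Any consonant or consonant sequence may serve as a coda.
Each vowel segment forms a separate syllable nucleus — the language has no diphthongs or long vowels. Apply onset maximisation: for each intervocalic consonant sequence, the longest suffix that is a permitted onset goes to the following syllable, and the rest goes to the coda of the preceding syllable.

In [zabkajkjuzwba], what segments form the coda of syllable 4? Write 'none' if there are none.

none

Vowels present: a, a, u, a; each is a nucleus, giving 4 syllables.
Between /a/ (V1) and /a/ (V2): cluster /bk/ — the longest permitted-onset suffix is /k/; onset = /k/, preceding coda = /b/.
Between /a/ (V2) and /u/ (V3): /jkj/ splits as /j/ + /kj/ (/kj/ is the longest suffix that is a licit onset).
Between /u/ (V3) and /a/ (V4): /zwb/ splits as /zw/ + /b/ (/b/ is the longest suffix that is a licit onset).
Putting it together: zab.kaj.kjuzw.ba.
Syllable 4 is /ba/: onset /b/, nucleus /a/, coda ∅.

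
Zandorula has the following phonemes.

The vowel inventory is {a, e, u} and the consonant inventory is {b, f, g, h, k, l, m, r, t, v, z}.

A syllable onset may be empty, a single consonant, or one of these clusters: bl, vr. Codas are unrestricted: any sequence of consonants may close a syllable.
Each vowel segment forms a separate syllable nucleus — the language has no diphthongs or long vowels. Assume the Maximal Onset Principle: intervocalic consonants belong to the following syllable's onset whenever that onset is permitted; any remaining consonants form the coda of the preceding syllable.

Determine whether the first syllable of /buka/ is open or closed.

Vowels present: u, a; each is a nucleus, giving 2 syllables.
/u…a/ gap (V1→V2): /k/ is a single consonant, so it becomes the next onset.
So the parse is bu.ka.
Syllable 1 is /bu/; it ends in its nucleus with no coda, so it is open.

open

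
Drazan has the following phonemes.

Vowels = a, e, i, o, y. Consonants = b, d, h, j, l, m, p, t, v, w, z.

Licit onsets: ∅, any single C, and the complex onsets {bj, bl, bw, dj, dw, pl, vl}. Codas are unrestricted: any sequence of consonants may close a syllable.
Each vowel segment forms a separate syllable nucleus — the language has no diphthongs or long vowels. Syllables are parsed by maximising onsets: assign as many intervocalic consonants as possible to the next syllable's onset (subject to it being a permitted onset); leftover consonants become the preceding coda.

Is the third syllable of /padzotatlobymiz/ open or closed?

closed

Nuclei (vowels): a, o, a, o, y, i → 6 syllables.
V1 /a/ – V2 /o/: /dz/ splits as /d/ + /z/ (/z/ is the longest suffix that is a licit onset).
V2 /o/ – V3 /a/: /t/ → onset of the next syllable (single consonants are always licit onsets).
V3 /a/ – V4 /o/: /tl/; trying suffixes from longest down, /l/ is the first permitted one, so coda /t/ | onset /l/.
V4 /o/ – V5 /y/: just /b/ — single C goes to the following onset.
V5 /y/ – V6 /i/: /m/ is a single consonant, so it becomes the next onset.
So the parse is pad.zo.tat.lo.by.miz.
Syllable 3 is /tat/ with coda /t/, so it is closed.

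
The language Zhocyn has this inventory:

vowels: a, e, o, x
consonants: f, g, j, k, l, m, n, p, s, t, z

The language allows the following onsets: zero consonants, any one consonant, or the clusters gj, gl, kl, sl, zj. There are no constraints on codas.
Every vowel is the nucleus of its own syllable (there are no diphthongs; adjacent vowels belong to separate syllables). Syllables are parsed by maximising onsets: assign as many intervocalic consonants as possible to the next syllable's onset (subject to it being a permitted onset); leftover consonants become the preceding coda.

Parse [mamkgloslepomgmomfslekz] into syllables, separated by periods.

mamk.glo.sle.pomg.momf.slekz

Nuclei (vowels): a, o, e, o, o, e → 6 syllables.
V1 /a/ – V2 /o/: /mkgl/ splits as /mk/ + /gl/ (/gl/ is the longest suffix that is a licit onset).
V2 /o/ – V3 /e/: /sl/ is a licit onset in full, so it all attaches to the next syllable.
V3 /e/ – V4 /o/: /p/ → onset of the next syllable (single consonants are always licit onsets).
V4 /o/ – V5 /o/: cluster /mgm/ — the longest permitted-onset suffix is /m/; onset = /m/, preceding coda = /mg/.
V5 /o/ – V6 /e/: /mfsl/; trying suffixes from longest down, /sl/ is the first permitted one, so coda /mf/ | onset /sl/.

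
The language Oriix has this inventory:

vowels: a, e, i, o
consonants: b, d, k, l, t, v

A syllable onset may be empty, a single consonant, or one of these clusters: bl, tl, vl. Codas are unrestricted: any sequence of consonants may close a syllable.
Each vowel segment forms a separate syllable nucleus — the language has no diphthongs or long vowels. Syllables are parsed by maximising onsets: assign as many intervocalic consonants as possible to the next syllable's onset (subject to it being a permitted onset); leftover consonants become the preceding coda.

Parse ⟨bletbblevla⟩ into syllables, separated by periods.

bletb.ble.vla

Nuclei (vowels): e, e, a → 3 syllables.
V1 /e/ – V2 /e/: /tbbl/; trying suffixes from longest down, /bl/ is the first permitted one, so coda /tb/ | onset /bl/.
V2 /e/ – V3 /a/: cluster /vl/ — /vl/ is itself a permitted onset, so the whole cluster goes right; preceding coda = ∅.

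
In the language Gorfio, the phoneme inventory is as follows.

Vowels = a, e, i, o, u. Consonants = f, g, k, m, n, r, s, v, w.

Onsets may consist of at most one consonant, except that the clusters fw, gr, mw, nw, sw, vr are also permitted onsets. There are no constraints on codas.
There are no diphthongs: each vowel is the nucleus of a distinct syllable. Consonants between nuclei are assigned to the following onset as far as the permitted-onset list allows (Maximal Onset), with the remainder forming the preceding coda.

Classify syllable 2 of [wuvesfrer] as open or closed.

The vowels are u, e, e — 3 nuclei, so 3 syllables.
Between /u/ (V1) and /e/ (V2): just /v/ — single C goes to the following onset.
Between /e/ (V2) and /e/ (V3): /sfr/; trying suffixes from longest down, /r/ is the first permitted one, so coda /sf/ | onset /r/.
So the parse is wu.vesf.rer.
Syllable 2 is /vesf/ with coda /sf/, so it is closed.

closed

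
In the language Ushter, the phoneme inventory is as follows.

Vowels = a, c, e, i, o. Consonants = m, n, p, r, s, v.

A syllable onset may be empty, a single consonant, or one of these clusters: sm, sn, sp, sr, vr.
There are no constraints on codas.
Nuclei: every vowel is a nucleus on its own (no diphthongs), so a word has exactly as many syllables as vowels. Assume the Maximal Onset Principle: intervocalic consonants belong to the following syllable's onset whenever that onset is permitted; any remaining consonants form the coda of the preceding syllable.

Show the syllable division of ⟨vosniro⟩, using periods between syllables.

Vowels present: o, i, o; each is a nucleus, giving 3 syllables.
V1 /o/ – V2 /i/: /sn/ — entire cluster is a permitted onset → onset /sn/, coda ∅.
V2 /i/ – V3 /o/: just /r/ — single C goes to the following onset.

vo.sni.ro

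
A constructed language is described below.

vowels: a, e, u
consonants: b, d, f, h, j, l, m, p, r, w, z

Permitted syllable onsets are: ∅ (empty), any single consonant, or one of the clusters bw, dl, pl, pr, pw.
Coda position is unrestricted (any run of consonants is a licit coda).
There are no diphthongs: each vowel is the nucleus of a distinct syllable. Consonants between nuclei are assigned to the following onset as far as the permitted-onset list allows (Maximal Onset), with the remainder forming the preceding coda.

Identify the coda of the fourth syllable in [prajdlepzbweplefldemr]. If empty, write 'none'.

Nuclei (vowels): a, e, e, e, e → 5 syllables.
Between /a/ (V1) and /e/ (V2): cluster /jdl/ — the longest permitted-onset suffix is /dl/; onset = /dl/, preceding coda = /j/.
Between /e/ (V2) and /e/ (V3): /pzbw/ splits as /pz/ + /bw/ (/bw/ is the longest suffix that is a licit onset).
Between /e/ (V3) and /e/ (V4): /pl/ is a licit onset in full, so it all attaches to the next syllable.
Between /e/ (V4) and /e/ (V5): /fld/ splits as /fl/ + /d/ (/d/ is the longest suffix that is a licit onset).
Result: praj.dlepz.bwe.plefl.demr.
Syllable 4 is /plefl/: onset /pl/, nucleus /e/, coda /fl/.

fl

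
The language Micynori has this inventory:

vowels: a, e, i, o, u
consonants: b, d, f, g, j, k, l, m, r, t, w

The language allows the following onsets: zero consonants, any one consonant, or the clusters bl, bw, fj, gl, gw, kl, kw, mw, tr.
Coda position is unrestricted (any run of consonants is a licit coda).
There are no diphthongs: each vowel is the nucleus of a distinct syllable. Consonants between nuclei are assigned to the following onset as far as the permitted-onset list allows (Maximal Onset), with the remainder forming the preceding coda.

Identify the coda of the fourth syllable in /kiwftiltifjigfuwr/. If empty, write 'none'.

The vowels are i, i, i, i, u — 5 nuclei, so 5 syllables.
σ1/σ2 boundary: /wft/ — longest licit onset from the right is /t/, leaving /wf/ as coda.
σ2/σ3 boundary: /lt/ splits as /l/ + /t/ (/t/ is the longest suffix that is a licit onset).
σ3/σ4 boundary: cluster /fj/ — /fj/ is itself a permitted onset, so the whole cluster goes right; preceding coda = ∅.
σ4/σ5 boundary: /gf/ — longest licit onset from the right is /f/, leaving /g/ as coda.
So the parse is kiwf.til.ti.fjig.fuwr.
Syllable 4 is /fjig/: onset /fj/, nucleus /i/, coda /g/.

g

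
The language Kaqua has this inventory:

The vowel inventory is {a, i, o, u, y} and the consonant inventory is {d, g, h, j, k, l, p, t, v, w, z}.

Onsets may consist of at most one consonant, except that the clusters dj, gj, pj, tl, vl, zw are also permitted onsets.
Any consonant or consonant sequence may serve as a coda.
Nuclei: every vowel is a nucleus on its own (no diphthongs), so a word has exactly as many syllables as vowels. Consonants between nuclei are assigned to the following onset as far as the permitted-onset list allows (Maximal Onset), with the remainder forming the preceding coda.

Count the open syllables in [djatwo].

1

Vowels present: a, o; each is a nucleus, giving 2 syllables.
V1 /a/ – V2 /o/: cluster /tw/ — the longest permitted-onset suffix is /w/; onset = /w/, preceding coda = /t/.
Result: djat.wo.
Classifying each syllable: /djat/ (closed), /wo/ (open).
Open syllables: 1.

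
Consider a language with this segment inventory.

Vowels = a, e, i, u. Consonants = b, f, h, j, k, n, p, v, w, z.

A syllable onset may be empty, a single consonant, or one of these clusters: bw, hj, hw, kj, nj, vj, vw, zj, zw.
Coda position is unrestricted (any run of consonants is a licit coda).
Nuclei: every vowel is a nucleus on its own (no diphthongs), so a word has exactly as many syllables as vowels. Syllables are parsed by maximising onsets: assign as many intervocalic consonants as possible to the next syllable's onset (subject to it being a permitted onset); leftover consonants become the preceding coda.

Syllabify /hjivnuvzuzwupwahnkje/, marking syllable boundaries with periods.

Vowels present: i, u, u, u, a, e; each is a nucleus, giving 6 syllables.
/i…u/ gap (V1→V2): /vn/; trying suffixes from longest down, /n/ is the first permitted one, so coda /v/ | onset /n/.
/u…u/ gap (V2→V3): cluster /vz/ — the longest permitted-onset suffix is /z/; onset = /z/, preceding coda = /v/.
/u…u/ gap (V3→V4): cluster /zw/ — /zw/ is itself a permitted onset, so the whole cluster goes right; preceding coda = ∅.
/u…a/ gap (V4→V5): /pw/; trying suffixes from longest down, /w/ is the first permitted one, so coda /p/ | onset /w/.
/a…e/ gap (V5→V6): /hnkj/ splits as /hn/ + /kj/ (/kj/ is the longest suffix that is a licit onset).

hjiv.nuv.zu.zwup.wahn.kje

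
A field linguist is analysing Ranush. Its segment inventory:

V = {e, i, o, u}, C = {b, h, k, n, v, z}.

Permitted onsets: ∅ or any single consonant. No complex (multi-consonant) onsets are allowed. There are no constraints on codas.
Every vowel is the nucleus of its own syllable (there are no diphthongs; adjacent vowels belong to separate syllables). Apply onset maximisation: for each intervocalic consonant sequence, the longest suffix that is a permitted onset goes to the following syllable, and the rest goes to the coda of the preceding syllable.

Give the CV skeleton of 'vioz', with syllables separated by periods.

Vowels present: i, o; each is a nucleus, giving 2 syllables.
σ1/σ2 boundary: no consonants, so the boundary falls immediately after /i/.
Result: vi.oz.
Mapping each syllable to C/V: /vi/ → CV, /oz/ → VC.

CV.VC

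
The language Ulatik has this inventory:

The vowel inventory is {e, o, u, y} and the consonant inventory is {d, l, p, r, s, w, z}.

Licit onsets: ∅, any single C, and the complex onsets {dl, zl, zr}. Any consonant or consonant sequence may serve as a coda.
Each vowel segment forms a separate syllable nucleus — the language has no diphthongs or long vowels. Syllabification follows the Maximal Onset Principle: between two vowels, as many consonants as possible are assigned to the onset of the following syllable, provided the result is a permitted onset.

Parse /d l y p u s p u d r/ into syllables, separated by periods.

dly.pus.pudr

The vowels are y, u, u — 3 nuclei, so 3 syllables.
σ1/σ2 boundary: /p/ → onset of the next syllable (single consonants are always licit onsets).
σ2/σ3 boundary: cluster /sp/ — the longest permitted-onset suffix is /p/; onset = /p/, preceding coda = /s/.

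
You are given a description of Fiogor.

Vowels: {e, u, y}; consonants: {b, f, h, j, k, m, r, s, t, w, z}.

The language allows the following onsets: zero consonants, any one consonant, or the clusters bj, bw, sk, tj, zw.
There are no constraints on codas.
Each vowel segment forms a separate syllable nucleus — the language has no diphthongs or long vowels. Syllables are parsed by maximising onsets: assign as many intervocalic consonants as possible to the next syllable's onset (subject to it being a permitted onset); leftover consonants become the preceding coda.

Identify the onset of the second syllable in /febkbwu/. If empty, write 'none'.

bw

Nuclei (vowels): e, u → 2 syllables.
σ1/σ2 boundary: /bkbw/ — longest licit onset from the right is /bw/, leaving /bk/ as coda.
Result: febk.bwu.
Syllable 2 is /bwu/: onset /bw/, nucleus /u/, coda ∅.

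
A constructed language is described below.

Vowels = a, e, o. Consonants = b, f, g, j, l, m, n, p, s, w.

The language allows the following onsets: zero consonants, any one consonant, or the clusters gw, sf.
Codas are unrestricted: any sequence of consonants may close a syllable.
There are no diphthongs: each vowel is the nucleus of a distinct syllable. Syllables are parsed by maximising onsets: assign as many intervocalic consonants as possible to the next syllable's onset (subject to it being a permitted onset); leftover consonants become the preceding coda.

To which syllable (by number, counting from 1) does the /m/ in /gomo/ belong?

Nuclei (vowels): o, o → 2 syllables.
Between /o/ (V1) and /o/ (V2): just /m/ — single C goes to the following onset.
So the parse is go.mo.
The /m/ is in the onset of syllable 2 (/mo/).

2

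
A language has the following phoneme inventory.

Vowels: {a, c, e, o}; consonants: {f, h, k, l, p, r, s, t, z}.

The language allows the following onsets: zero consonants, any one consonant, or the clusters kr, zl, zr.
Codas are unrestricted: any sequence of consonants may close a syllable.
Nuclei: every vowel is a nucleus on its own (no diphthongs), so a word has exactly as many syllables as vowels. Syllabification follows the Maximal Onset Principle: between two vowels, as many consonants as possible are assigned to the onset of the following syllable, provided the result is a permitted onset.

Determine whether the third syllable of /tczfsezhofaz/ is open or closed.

open

Vowels present: c, e, o, a; each is a nucleus, giving 4 syllables.
σ1/σ2 boundary: cluster /zfs/ — the longest permitted-onset suffix is /s/; onset = /s/, preceding coda = /zf/.
σ2/σ3 boundary: /zh/ splits as /z/ + /h/ (/h/ is the longest suffix that is a licit onset).
σ3/σ4 boundary: /f/ → onset of the next syllable (single consonants are always licit onsets).
Putting it together: tczf.sez.ho.faz.
Syllable 3 is /ho/; it ends in its nucleus with no coda, so it is open.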